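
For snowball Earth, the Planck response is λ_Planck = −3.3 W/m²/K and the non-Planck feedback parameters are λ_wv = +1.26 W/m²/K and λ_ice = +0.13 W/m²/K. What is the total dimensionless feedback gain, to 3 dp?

Convert to gains: g_wv = 1.26/3.3 = 0.3818; g_ice = 0.13/3.3 = 0.03939.
Total gain g = 0.42119.

0.421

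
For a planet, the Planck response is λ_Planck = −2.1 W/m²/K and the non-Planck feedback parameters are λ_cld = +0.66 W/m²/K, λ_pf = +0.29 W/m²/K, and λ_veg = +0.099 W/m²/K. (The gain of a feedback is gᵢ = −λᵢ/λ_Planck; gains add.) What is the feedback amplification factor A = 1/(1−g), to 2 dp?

Convert to gains: g_cld = 0.66/2.1 = 0.3143; g_pf = 0.29/2.1 = 0.1381; g_veg = 0.099/2.1 = 0.04714.
Total gain g = 0.49954.
A = 1/(1 − 0.49954) = 2.00.

2.00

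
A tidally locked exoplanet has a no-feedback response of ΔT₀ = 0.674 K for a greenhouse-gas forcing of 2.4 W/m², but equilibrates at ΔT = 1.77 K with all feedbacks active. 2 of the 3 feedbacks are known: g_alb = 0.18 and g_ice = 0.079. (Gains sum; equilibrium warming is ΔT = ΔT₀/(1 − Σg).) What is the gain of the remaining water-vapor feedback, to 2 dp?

Amplification A = ΔT/ΔT₀ = 1.77/0.674 = 2.626.
Total gain g = 1 − 1/A = 1 − 1/2.626 = 0.6192.
Known gains sum to 0.18 + 0.079 = 0.259.
g_wv = 0.6192 − 0.259 = 0.36.

0.36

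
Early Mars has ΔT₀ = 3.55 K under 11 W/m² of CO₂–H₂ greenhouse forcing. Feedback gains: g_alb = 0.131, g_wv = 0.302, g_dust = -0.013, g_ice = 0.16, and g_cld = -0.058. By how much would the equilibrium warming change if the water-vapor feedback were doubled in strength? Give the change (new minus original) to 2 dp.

12.74 K

Original: g = 0.522, ΔT = 3.55/(1−0.522) = 7.4268 K.
With doubled water-vapor: g' = 0.824, ΔT' = 3.55/(1−0.824) = 20.1705 K.
Change = 20.1705 − 7.4268 = 12.74 K.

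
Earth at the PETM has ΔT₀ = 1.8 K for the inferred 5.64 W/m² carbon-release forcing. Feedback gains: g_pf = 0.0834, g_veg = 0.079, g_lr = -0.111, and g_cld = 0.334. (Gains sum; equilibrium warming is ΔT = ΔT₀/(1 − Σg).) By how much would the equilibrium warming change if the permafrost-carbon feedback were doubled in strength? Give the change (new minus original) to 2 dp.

Original: g = 0.3854, ΔT = 1.8/(1−0.3854) = 2.9287 K.
With doubled permafrost-carbon: g' = 0.4688, ΔT' = 1.8/(1−0.4688) = 3.3886 K.
Change = 3.3886 − 2.9287 = 0.46 K.

0.46 K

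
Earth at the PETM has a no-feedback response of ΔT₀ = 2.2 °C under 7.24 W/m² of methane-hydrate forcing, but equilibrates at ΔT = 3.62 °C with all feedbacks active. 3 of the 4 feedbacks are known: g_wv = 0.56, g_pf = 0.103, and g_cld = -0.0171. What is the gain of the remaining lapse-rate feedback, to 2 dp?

Amplification A = ΔT/ΔT₀ = 3.62/2.2 = 1.645.
Total gain g = 1 − 1/A = 1 − 1/1.645 = 0.3921.
Known gains sum to 0.56 + 0.103 − 0.0171 = 0.6459.
g_lr = 0.3921 − 0.6459 = -0.25.

-0.25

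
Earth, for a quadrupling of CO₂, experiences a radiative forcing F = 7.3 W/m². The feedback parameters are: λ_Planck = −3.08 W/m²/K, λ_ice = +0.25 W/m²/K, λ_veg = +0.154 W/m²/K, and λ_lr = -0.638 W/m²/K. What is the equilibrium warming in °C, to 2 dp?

2.20 °C

Net feedback parameter λ = (−3.08) + (+0.25) + (+0.154) + (-0.638) = -3.314 W/m²/K.
ΔT = −F/λ = −7.3/(-3.314) = 2.20 °C.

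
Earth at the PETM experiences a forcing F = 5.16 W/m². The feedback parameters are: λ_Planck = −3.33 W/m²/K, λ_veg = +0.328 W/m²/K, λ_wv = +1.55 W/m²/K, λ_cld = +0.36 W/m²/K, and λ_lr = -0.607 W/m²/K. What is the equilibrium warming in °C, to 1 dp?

Net feedback parameter λ = (−3.33) + (+0.328) + (+1.55) + (+0.36) + (-0.607) = -1.699 W/m²/K.
ΔT = −F/λ = −5.16/(-1.699) = 3.0 °C.

3.0 °C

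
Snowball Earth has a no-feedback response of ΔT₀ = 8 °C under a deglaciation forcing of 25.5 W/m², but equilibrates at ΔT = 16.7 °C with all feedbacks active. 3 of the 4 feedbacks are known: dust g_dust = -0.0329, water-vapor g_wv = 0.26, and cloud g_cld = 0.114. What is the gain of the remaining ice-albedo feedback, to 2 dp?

Amplification A = ΔT/ΔT₀ = 16.7/8 = 2.087.
Total gain g = 1 − 1/A = 1 − 1/2.087 = 0.5208.
Known gains sum to -0.0329 + 0.26 + 0.114 = 0.3411.
g_ice = 0.5208 − 0.3411 = 0.18.

0.18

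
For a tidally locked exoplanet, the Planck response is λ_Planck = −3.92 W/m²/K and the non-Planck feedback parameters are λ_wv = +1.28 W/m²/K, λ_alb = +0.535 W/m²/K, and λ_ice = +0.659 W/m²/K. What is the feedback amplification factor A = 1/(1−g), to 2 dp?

2.71

Convert to gains: g_wv = 1.28/3.92 = 0.3265; g_alb = 0.535/3.92 = 0.1365; g_ice = 0.659/3.92 = 0.1681.
Total gain g = 0.6311.
A = 1/(1 − 0.6311) = 2.71.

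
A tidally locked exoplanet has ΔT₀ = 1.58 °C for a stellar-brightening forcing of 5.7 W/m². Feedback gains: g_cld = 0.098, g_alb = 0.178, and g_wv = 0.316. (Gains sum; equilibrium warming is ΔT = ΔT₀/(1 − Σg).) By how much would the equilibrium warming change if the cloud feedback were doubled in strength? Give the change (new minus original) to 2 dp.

Original: g = 0.592, ΔT = 1.58/(1−0.592) = 3.8725 °C.
With doubled cloud: g' = 0.69, ΔT' = 1.58/(1−0.69) = 5.0968 °C.
Change = 5.0968 − 3.8725 = 1.22 °C.

1.22 °C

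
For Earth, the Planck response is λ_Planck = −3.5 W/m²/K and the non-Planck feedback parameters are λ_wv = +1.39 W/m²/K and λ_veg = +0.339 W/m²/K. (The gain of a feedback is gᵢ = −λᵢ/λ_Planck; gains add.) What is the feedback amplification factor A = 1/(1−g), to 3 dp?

1.976

Convert to gains: g_wv = 1.39/3.5 = 0.3971; g_veg = 0.339/3.5 = 0.09686.
Total gain g = 0.49396.
A = 1/(1 − 0.49396) = 1.976.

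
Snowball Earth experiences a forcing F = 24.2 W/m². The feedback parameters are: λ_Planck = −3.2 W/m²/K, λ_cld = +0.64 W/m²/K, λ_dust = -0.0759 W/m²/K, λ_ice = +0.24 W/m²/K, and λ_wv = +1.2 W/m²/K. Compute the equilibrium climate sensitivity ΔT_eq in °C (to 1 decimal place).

Net feedback parameter λ = (−3.2) + (+0.64) + (-0.0759) + (+0.24) + (+1.2) = -1.1959 W/m²/K.
ΔT = −F/λ = −24.2/(-1.1959) = 20.2 °C.

20.2 °C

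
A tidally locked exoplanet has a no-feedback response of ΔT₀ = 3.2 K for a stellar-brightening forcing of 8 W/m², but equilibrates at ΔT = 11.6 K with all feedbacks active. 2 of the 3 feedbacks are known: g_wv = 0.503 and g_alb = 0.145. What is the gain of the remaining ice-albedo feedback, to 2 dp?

Amplification A = ΔT/ΔT₀ = 11.6/3.2 = 3.625.
Total gain g = 1 − 1/A = 1 − 1/3.625 = 0.7241.
Known gains sum to 0.503 + 0.145 = 0.648.
g_ice = 0.7241 − 0.648 = 0.08.

0.08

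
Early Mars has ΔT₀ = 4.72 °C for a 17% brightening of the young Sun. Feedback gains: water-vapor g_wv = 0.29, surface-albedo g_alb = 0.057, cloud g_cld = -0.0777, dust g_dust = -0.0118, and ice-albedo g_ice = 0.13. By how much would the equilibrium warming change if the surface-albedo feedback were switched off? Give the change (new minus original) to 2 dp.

-0.66 °C

Original: g = 0.3875, ΔT = 4.72/(1−0.3875) = 7.7061 °C.
Without surface-albedo: g' = 0.3305, ΔT' = 4.72/(1−0.3305) = 7.0500 °C.
Change = 7.0500 − 7.7061 = -0.66 °C.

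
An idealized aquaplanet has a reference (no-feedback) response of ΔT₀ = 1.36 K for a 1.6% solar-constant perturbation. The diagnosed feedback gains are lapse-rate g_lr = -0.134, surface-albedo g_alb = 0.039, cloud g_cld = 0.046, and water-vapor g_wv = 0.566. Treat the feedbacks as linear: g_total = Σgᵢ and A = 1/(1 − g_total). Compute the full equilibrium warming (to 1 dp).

Total gain g = -0.134 + 0.039 + 0.046 + 0.566 = 0.517.
Amplification A = 1/(1 − 0.517) = 2.07.
ΔT = 1.36 × 2.07 = 2.8 K.

2.8 K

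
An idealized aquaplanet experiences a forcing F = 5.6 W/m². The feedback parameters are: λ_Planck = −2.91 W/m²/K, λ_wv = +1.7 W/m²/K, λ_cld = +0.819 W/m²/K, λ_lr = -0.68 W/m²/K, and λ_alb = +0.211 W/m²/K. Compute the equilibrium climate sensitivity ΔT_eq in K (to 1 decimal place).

Net feedback parameter λ = (−2.91) + (+1.7) + (+0.819) + (-0.68) + (+0.211) = -0.86 W/m²/K.
ΔT = −F/λ = −5.6/(-0.86) = 6.5 K.

6.5 K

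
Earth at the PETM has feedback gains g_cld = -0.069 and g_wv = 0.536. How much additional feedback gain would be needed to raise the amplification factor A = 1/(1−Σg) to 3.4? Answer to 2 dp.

0.24

Current total gain = 0.467.
Target gain for A = 3.4: g* = 1 − 1/3.4 = 0.7059.
Additional gain needed = 0.7059 − 0.467 = 0.24.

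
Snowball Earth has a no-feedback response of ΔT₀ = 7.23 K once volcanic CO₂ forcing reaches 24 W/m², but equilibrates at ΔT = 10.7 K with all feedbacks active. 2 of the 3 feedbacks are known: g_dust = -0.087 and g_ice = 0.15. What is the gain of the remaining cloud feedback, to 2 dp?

Amplification A = ΔT/ΔT₀ = 10.7/7.23 = 1.48.
Total gain g = 1 − 1/A = 1 − 1/1.48 = 0.3243.
Known gains sum to -0.087 + 0.15 = 0.063.
g_cld = 0.3243 − 0.063 = 0.26.

0.26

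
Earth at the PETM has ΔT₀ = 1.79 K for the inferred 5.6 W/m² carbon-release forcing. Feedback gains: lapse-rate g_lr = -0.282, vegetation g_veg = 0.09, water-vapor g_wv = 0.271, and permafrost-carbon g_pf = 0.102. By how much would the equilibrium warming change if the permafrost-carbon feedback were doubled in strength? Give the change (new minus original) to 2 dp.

0.31 K

Original: g = 0.181, ΔT = 1.79/(1−0.181) = 2.1856 K.
With doubled permafrost-carbon: g' = 0.283, ΔT' = 1.79/(1−0.283) = 2.4965 K.
Change = 2.4965 − 2.1856 = 0.31 K.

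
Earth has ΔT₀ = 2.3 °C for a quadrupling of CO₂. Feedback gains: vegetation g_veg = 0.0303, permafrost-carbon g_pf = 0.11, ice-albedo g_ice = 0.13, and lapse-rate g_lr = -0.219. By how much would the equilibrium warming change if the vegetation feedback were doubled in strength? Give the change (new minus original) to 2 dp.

Original: g = 0.0513, ΔT = 2.3/(1−0.0513) = 2.4244 °C.
With doubled vegetation: g' = 0.0816, ΔT' = 2.3/(1−0.0816) = 2.5044 °C.
Change = 2.5044 − 2.4244 = 0.08 °C.

0.08 °C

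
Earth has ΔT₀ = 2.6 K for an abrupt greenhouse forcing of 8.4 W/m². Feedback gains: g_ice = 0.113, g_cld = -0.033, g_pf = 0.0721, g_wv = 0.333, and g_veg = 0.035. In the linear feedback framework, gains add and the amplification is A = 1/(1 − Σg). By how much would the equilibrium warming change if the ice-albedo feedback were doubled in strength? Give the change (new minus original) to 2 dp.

1.67 K

Original: g = 0.5201, ΔT = 2.6/(1−0.5201) = 5.4178 K.
With doubled ice-albedo: g' = 0.6331, ΔT' = 2.6/(1−0.6331) = 7.0864 K.
Change = 7.0864 − 5.4178 = 1.67 K.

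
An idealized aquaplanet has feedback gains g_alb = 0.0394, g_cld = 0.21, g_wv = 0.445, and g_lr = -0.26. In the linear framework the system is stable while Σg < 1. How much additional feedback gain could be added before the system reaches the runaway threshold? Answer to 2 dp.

Current total gain = 0.0394 + 0.21 + 0.445 − 0.26 = 0.4344.
Margin to runaway = 1 − 0.4344 = 0.57.

0.57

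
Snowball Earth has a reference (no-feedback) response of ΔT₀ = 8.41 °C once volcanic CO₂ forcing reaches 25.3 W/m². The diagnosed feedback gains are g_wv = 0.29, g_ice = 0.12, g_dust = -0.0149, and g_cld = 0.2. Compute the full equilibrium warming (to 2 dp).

Total gain g = 0.29 + 0.12 − 0.0149 + 0.2 = 0.5951.
Amplification A = 1/(1 − 0.5951) = 2.47.
ΔT = 8.41 × 2.47 = 20.77 °C.

20.77 °C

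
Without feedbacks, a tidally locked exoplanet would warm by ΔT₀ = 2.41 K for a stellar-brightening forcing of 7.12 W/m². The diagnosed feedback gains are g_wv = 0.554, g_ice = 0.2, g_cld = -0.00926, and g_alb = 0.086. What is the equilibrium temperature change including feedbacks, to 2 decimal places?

Total gain g = 0.554 + 0.2 − 0.00926 + 0.086 = 0.83074.
Amplification A = 1/(1 − 0.83074) = 5.908.
ΔT = 2.41 × 5.908 = 14.24 K.

14.24 K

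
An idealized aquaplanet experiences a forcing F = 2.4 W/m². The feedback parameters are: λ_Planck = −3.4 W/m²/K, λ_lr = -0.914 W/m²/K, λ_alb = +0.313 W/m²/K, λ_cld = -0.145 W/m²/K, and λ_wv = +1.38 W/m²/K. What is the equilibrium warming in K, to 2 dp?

Net feedback parameter λ = (−3.4) + (-0.914) + (+0.313) + (-0.145) + (+1.38) = -2.766 W/m²/K.
ΔT = −F/λ = −2.4/(-2.766) = 0.87 K.

0.87 K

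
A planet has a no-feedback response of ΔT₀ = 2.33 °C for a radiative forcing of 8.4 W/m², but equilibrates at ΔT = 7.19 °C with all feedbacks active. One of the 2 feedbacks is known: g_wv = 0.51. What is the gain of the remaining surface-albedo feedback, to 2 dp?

0.17

Amplification A = ΔT/ΔT₀ = 7.19/2.33 = 3.086.
Total gain g = 1 − 1/A = 1 − 1/3.086 = 0.676.
The known gain is 0.51.
g_alb = 0.676 − 0.51 = 0.17.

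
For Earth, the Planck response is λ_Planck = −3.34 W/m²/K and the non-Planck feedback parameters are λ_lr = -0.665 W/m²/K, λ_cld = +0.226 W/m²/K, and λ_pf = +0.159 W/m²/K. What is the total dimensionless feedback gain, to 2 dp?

-0.08

Convert to gains: g_lr = -0.665/3.34 = -0.1991; g_cld = 0.226/3.34 = 0.06766; g_pf = 0.159/3.34 = 0.0476.
Total gain g = -0.08384.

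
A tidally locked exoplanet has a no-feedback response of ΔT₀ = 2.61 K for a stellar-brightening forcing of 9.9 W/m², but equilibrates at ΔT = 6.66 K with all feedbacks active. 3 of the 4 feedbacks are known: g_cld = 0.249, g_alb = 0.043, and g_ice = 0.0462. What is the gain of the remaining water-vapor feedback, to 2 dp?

Amplification A = ΔT/ΔT₀ = 6.66/2.61 = 2.552.
Total gain g = 1 − 1/A = 1 − 1/2.552 = 0.6082.
Known gains sum to 0.249 + 0.043 + 0.0462 = 0.3382.
g_wv = 0.6082 − 0.3382 = 0.27.

0.27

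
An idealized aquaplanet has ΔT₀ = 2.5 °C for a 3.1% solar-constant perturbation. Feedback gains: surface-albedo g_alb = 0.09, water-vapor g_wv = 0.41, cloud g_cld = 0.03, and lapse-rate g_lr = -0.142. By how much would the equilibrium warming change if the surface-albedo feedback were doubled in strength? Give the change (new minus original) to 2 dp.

0.70 °C

Original: g = 0.388, ΔT = 2.5/(1−0.388) = 4.0850 °C.
With doubled surface-albedo: g' = 0.478, ΔT' = 2.5/(1−0.478) = 4.7893 °C.
Change = 4.7893 − 4.0850 = 0.70 °C.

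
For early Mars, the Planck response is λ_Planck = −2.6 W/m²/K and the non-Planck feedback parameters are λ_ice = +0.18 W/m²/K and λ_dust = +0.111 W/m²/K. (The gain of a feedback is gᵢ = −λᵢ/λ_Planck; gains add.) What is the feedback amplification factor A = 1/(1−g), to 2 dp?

Convert to gains: g_ice = 0.18/2.6 = 0.06923; g_dust = 0.111/2.6 = 0.04269.
Total gain g = 0.11192.
A = 1/(1 − 0.11192) = 1.13.

1.13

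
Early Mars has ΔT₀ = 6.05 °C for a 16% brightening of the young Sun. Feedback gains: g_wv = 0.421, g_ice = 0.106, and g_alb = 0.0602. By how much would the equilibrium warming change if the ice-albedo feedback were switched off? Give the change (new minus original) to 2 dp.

-2.99 °C

Original: g = 0.5872, ΔT = 6.05/(1−0.5872) = 14.6560 °C.
Without ice-albedo: g' = 0.4812, ΔT' = 6.05/(1−0.4812) = 11.6615 °C.
Change = 11.6615 − 14.6560 = -2.99 °C.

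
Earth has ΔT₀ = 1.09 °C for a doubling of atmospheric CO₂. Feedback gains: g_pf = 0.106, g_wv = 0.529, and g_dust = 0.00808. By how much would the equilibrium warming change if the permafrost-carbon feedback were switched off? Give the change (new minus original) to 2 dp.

-0.70 °C

Original: g = 0.64308, ΔT = 1.09/(1−0.64308) = 3.0539 °C.
Without permafrost-carbon: g' = 0.53708, ΔT' = 1.09/(1−0.53708) = 2.3546 °C.
Change = 2.3546 − 3.0539 = -0.70 °C.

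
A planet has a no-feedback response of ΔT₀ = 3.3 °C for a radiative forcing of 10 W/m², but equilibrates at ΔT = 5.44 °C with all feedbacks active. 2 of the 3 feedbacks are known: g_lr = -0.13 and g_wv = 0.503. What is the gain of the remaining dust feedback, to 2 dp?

0.02

Amplification A = ΔT/ΔT₀ = 5.44/3.3 = 1.648.
Total gain g = 1 − 1/A = 1 − 1/1.648 = 0.3932.
Known gains sum to -0.13 + 0.503 = 0.373.
g_dust = 0.3932 − 0.373 = 0.02.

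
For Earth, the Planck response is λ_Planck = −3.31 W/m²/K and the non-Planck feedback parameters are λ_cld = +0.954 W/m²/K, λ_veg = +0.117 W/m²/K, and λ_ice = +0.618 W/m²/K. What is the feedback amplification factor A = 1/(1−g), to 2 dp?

2.04

Convert to gains: g_cld = 0.954/3.31 = 0.2882; g_veg = 0.117/3.31 = 0.03535; g_ice = 0.618/3.31 = 0.1867.
Total gain g = 0.51025.
A = 1/(1 − 0.51025) = 2.04.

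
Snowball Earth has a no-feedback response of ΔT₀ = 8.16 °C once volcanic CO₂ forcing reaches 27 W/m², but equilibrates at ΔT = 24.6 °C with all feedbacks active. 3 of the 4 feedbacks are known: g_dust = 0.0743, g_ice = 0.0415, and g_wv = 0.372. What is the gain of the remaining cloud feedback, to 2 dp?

Amplification A = ΔT/ΔT₀ = 24.6/8.16 = 3.015.
Total gain g = 1 − 1/A = 1 − 1/3.015 = 0.6683.
Known gains sum to 0.0743 + 0.0415 + 0.372 = 0.4878.
g_cld = 0.6683 − 0.4878 = 0.18.

0.18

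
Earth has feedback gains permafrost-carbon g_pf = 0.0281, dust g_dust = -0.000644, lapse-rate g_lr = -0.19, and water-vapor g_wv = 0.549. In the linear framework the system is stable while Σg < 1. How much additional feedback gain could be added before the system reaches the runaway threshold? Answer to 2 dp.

0.61

Current total gain = 0.0281 − 0.000644 − 0.19 + 0.549 = 0.386456.
Margin to runaway = 1 − 0.386456 = 0.61.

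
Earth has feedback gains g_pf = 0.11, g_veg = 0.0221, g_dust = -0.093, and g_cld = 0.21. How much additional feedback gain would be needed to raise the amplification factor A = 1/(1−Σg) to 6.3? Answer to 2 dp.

0.59

Current total gain = 0.2491.
Target gain for A = 6.3: g* = 1 − 1/6.3 = 0.8413.
Additional gain needed = 0.8413 − 0.2491 = 0.59.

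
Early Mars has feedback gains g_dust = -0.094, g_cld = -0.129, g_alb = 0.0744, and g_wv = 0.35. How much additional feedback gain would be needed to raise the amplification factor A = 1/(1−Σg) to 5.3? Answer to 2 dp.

Current total gain = 0.2014.
Target gain for A = 5.3: g* = 1 − 1/5.3 = 0.8113.
Additional gain needed = 0.8113 − 0.2014 = 0.61.

0.61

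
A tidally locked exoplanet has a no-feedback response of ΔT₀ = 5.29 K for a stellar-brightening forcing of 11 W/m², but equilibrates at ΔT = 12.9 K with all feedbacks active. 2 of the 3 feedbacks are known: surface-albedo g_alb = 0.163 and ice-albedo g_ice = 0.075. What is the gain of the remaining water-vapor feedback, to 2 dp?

Amplification A = ΔT/ΔT₀ = 12.9/5.29 = 2.439.
Total gain g = 1 − 1/A = 1 − 1/2.439 = 0.59.
Known gains sum to 0.163 + 0.075 = 0.238.
g_wv = 0.59 − 0.238 = 0.35.

0.35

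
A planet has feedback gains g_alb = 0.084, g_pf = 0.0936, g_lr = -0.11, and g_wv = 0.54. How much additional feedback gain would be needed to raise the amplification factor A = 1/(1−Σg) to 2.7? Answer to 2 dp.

0.02

Current total gain = 0.6076.
Target gain for A = 2.7: g* = 1 − 1/2.7 = 0.6296.
Additional gain needed = 0.6296 − 0.6076 = 0.02.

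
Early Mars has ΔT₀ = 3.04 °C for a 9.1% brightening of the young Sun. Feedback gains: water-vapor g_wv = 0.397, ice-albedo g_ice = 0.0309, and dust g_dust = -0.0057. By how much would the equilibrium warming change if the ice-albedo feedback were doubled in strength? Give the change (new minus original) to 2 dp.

0.30 °C

Original: g = 0.4222, ΔT = 3.04/(1−0.4222) = 5.2613 °C.
With doubled ice-albedo: g' = 0.4531, ΔT' = 3.04/(1−0.4531) = 5.5586 °C.
Change = 5.5586 − 5.2613 = 0.30 °C.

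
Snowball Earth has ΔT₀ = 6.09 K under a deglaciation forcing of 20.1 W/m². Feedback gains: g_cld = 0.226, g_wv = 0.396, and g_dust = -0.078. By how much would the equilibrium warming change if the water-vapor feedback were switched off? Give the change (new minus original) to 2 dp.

Original: g = 0.544, ΔT = 6.09/(1−0.544) = 13.3553 K.
Without water-vapor: g' = 0.148, ΔT' = 6.09/(1−0.148) = 7.1479 K.
Change = 7.1479 − 13.3553 = -6.21 K.

-6.21 K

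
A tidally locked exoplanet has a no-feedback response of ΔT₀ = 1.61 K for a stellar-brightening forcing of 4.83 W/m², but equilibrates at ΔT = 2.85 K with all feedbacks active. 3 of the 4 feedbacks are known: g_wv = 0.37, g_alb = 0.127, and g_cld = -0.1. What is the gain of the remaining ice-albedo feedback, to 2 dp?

Amplification A = ΔT/ΔT₀ = 2.85/1.61 = 1.77.
Total gain g = 1 − 1/A = 1 − 1/1.77 = 0.435.
Known gains sum to 0.37 + 0.127 − 0.1 = 0.397.
g_ice = 0.435 − 0.397 = 0.04.

0.04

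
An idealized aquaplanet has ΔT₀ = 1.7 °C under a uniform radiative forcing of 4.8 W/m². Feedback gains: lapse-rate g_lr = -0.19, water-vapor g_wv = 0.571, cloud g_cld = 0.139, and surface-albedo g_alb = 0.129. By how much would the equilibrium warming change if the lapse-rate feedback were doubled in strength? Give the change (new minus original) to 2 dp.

-1.70 °C

Original: g = 0.649, ΔT = 1.7/(1−0.649) = 4.8433 °C.
With doubled lapse-rate: g' = 0.459, ΔT' = 1.7/(1−0.459) = 3.1423 °C.
Change = 3.1423 − 4.8433 = -1.70 °C.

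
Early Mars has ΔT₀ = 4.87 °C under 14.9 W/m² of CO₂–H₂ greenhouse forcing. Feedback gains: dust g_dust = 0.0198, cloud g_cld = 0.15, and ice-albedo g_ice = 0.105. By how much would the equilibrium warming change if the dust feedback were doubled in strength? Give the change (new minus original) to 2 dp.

0.19 °C

Original: g = 0.2748, ΔT = 4.87/(1−0.2748) = 6.7154 °C.
With doubled dust: g' = 0.2946, ΔT' = 4.87/(1−0.2946) = 6.9039 °C.
Change = 6.9039 − 6.7154 = 0.19 °C.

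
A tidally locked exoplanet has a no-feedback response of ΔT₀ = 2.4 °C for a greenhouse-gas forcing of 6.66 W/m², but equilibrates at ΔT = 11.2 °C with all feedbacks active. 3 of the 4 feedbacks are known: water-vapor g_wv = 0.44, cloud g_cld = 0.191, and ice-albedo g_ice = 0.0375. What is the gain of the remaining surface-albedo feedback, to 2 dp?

Amplification A = ΔT/ΔT₀ = 11.2/2.4 = 4.667.
Total gain g = 1 − 1/A = 1 − 1/4.667 = 0.7857.
Known gains sum to 0.44 + 0.191 + 0.0375 = 0.6685.
g_alb = 0.7857 − 0.6685 = 0.12.

0.12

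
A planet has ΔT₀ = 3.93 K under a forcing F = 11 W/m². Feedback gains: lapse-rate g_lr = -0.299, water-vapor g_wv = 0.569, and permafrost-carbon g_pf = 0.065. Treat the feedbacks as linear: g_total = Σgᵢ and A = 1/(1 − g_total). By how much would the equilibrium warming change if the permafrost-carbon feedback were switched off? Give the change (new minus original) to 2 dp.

-0.53 K

Original: g = 0.335, ΔT = 3.93/(1−0.335) = 5.9098 K.
Without permafrost-carbon: g' = 0.27, ΔT' = 3.93/(1−0.27) = 5.3836 K.
Change = 5.3836 − 5.9098 = -0.53 K.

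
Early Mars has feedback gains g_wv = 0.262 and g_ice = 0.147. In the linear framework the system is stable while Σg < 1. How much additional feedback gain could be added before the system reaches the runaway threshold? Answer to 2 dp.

Current total gain = 0.262 + 0.147 = 0.409.
Margin to runaway = 1 − 0.409 = 0.59.

0.59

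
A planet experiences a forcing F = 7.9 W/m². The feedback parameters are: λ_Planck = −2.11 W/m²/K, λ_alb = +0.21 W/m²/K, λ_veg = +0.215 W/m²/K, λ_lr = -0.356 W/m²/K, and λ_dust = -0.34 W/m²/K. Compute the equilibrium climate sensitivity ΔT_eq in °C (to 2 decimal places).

Net feedback parameter λ = (−2.11) + (+0.21) + (+0.215) + (-0.356) + (-0.34) = -2.381 W/m²/K.
ΔT = −F/λ = −7.9/(-2.381) = 3.32 °C.

3.32 °C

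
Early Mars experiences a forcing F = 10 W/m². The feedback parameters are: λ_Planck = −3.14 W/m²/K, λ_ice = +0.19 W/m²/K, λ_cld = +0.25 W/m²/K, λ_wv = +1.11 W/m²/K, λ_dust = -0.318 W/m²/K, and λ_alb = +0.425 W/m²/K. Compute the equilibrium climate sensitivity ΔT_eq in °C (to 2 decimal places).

6.74 °C

Net feedback parameter λ = (−3.14) + (+0.19) + (+0.25) + (+1.11) + (-0.318) + (+0.425) = -1.483 W/m²/K.
ΔT = −F/λ = −10/(-1.483) = 6.74 °C.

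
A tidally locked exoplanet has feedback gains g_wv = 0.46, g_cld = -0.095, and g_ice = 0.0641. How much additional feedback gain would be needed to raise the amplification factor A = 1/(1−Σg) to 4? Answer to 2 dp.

Current total gain = 0.4291.
Target gain for A = 4: g* = 1 − 1/4 = 0.75.
Additional gain needed = 0.75 − 0.4291 = 0.32.

0.32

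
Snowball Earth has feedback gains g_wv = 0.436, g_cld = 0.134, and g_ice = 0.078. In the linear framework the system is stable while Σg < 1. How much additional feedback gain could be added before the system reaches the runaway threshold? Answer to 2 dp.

0.35

Current total gain = 0.436 + 0.134 + 0.078 = 0.648.
Margin to runaway = 1 − 0.648 = 0.35.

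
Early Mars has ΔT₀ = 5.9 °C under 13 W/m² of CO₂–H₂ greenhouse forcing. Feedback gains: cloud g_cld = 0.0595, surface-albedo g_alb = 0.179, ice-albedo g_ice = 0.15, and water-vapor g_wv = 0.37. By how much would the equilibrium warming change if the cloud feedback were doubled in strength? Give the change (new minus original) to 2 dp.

Original: g = 0.7585, ΔT = 5.9/(1−0.7585) = 24.4306 °C.
With doubled cloud: g' = 0.818, ΔT' = 5.9/(1−0.818) = 32.4176 °C.
Change = 32.4176 − 24.4306 = 7.99 °C.

7.99 °C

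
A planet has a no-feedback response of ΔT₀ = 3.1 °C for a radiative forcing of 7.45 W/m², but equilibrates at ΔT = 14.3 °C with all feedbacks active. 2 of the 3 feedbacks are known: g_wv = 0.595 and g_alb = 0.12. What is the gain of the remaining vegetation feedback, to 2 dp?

0.07

Amplification A = ΔT/ΔT₀ = 14.3/3.1 = 4.613.
Total gain g = 1 − 1/A = 1 − 1/4.613 = 0.7832.
Known gains sum to 0.595 + 0.12 = 0.715.
g_veg = 0.7832 − 0.715 = 0.07.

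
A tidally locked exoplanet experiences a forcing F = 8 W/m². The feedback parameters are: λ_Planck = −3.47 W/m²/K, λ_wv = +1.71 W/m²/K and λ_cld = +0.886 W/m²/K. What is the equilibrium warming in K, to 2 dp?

Net feedback parameter λ = (−3.47) + (+1.71) + (+0.886) = -0.874 W/m²/K.
ΔT = −F/λ = −8/(-0.874) = 9.15 K.

9.15 K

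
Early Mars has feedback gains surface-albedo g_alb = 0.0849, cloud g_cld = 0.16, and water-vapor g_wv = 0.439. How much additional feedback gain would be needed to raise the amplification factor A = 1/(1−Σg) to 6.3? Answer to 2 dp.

0.16

Current total gain = 0.6839.
Target gain for A = 6.3: g* = 1 − 1/6.3 = 0.8413.
Additional gain needed = 0.8413 − 0.6839 = 0.16.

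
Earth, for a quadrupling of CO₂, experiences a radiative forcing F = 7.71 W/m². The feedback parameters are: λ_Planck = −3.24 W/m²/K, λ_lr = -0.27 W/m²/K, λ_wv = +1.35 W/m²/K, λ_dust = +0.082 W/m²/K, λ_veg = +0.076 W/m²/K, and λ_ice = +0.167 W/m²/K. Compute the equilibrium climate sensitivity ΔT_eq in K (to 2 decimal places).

4.20 K

Net feedback parameter λ = (−3.24) + (-0.27) + (+1.35) + (+0.082) + (+0.076) + (+0.167) = -1.835 W/m²/K.
ΔT = −F/λ = −7.71/(-1.835) = 4.20 K.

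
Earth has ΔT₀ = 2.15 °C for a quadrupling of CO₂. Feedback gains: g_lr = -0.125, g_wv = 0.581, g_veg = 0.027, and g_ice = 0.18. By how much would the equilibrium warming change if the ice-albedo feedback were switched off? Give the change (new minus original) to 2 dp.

-2.22 °C

Original: g = 0.663, ΔT = 2.15/(1−0.663) = 6.3798 °C.
Without ice-albedo: g' = 0.483, ΔT' = 2.15/(1−0.483) = 4.1586 °C.
Change = 4.1586 − 6.3798 = -2.22 °C.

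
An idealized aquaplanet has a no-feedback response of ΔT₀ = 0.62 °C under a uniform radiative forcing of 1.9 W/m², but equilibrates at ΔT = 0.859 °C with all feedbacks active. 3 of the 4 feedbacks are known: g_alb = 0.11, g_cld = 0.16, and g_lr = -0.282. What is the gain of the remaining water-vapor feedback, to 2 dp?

0.29

Amplification A = ΔT/ΔT₀ = 0.859/0.62 = 1.385.
Total gain g = 1 − 1/A = 1 − 1/1.385 = 0.278.
Known gains sum to 0.11 + 0.16 − 0.282 = -0.012.
g_wv = 0.278 + 0.012 = 0.29.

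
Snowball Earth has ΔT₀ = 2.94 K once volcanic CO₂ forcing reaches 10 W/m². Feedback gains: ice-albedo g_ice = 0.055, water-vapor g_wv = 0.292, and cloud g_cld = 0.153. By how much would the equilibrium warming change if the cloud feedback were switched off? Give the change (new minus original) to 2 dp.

-1.38 K

Original: g = 0.5, ΔT = 2.94/(1−0.5) = 5.8800 K.
Without cloud: g' = 0.347, ΔT' = 2.94/(1−0.347) = 4.5023 K.
Change = 4.5023 − 5.8800 = -1.38 K.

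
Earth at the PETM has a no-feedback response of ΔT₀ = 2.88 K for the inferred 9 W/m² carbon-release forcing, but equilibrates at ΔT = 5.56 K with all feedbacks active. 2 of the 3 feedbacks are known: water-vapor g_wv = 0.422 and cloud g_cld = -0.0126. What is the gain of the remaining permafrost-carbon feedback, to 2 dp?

0.07

Amplification A = ΔT/ΔT₀ = 5.56/2.88 = 1.931.
Total gain g = 1 − 1/A = 1 − 1/1.931 = 0.4821.
Known gains sum to 0.422 − 0.0126 = 0.4094.
g_pf = 0.4821 − 0.4094 = 0.07.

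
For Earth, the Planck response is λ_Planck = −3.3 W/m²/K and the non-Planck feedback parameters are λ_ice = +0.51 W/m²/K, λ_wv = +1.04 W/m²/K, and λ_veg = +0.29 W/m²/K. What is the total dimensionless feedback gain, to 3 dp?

0.558

Convert to gains: g_ice = 0.51/3.3 = 0.1545; g_wv = 1.04/3.3 = 0.3152; g_veg = 0.29/3.3 = 0.08788.
Total gain g = 0.55758.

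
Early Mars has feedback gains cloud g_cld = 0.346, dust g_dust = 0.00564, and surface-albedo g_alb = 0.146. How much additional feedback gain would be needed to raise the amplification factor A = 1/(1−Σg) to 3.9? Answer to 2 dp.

Current total gain = 0.49764.
Target gain for A = 3.9: g* = 1 − 1/3.9 = 0.7436.
Additional gain needed = 0.7436 − 0.49764 = 0.25.

0.25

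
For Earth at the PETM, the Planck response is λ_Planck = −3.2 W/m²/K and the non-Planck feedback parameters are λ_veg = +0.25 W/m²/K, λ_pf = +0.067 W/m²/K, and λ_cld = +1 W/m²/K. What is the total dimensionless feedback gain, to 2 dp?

Convert to gains: g_veg = 0.25/3.2 = 0.07812; g_pf = 0.067/3.2 = 0.02094; g_cld = 1/3.2 = 0.3125.
Total gain g = 0.41156.

0.41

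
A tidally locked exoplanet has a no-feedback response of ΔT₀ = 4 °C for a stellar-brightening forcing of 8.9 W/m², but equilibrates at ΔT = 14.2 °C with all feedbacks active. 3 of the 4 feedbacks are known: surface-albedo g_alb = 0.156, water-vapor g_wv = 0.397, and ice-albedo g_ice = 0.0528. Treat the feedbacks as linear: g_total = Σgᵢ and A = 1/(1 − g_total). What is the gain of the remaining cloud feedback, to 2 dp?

0.11

Amplification A = ΔT/ΔT₀ = 14.2/4 = 3.55.
Total gain g = 1 − 1/A = 1 − 1/3.55 = 0.7183.
Known gains sum to 0.156 + 0.397 + 0.0528 = 0.6058.
g_cld = 0.7183 − 0.6058 = 0.11.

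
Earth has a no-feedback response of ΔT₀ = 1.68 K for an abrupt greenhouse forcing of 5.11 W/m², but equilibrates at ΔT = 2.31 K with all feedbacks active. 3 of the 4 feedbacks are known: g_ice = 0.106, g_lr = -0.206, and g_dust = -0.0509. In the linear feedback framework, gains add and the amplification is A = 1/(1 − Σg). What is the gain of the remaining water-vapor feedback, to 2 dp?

0.42

Amplification A = ΔT/ΔT₀ = 2.31/1.68 = 1.375.
Total gain g = 1 − 1/A = 1 − 1/1.375 = 0.2727.
Known gains sum to 0.106 − 0.206 − 0.0509 = -0.1509.
g_wv = 0.2727 + 0.1509 = 0.42.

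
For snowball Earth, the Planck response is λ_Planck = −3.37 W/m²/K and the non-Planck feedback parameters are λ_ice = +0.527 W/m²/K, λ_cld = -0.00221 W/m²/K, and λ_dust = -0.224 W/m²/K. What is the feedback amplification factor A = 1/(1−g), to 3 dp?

1.098

Convert to gains: g_ice = 0.527/3.37 = 0.1564; g_cld = -0.00221/3.37 = -0.000656; g_dust = -0.224/3.37 = -0.06647.
Total gain g = 0.089274.
A = 1/(1 − 0.089274) = 1.098.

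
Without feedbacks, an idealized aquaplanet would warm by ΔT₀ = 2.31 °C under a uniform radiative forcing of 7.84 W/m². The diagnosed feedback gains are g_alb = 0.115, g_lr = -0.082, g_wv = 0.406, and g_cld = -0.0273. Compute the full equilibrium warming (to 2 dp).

3.93 °C

Total gain g = 0.115 − 0.082 + 0.406 − 0.0273 = 0.4117.
Amplification A = 1/(1 − 0.4117) = 1.7.
ΔT = 2.31 × 1.7 = 3.93 °C.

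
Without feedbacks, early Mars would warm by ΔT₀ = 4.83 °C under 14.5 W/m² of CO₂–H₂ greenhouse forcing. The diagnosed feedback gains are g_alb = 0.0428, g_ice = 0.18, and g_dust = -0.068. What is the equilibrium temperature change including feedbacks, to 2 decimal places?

5.71 °C

Total gain g = 0.0428 + 0.18 − 0.068 = 0.1548.
Amplification A = 1/(1 − 0.1548) = 1.183.
ΔT = 4.83 × 1.183 = 5.71 °C.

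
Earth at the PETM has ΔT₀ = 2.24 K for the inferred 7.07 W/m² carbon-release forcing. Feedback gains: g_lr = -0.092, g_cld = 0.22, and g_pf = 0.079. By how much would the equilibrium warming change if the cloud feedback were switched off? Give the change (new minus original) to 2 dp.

Original: g = 0.207, ΔT = 2.24/(1−0.207) = 2.8247 K.
Without cloud: g' = -0.013, ΔT' = 2.24/(1+0.013) = 2.2113 K.
Change = 2.2113 − 2.8247 = -0.61 K.

-0.61 K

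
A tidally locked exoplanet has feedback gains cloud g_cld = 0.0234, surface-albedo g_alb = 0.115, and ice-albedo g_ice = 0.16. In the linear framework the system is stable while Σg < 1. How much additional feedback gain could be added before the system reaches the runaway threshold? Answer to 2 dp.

0.70

Current total gain = 0.0234 + 0.115 + 0.16 = 0.2984.
Margin to runaway = 1 − 0.2984 = 0.70.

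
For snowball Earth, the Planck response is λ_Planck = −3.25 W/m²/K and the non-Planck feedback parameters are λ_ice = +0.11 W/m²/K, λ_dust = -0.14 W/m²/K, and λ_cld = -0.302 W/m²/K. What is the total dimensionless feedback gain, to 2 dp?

-0.10

Convert to gains: g_ice = 0.11/3.25 = 0.03385; g_dust = -0.14/3.25 = -0.04308; g_cld = -0.302/3.25 = -0.09292.
Total gain g = -0.10215.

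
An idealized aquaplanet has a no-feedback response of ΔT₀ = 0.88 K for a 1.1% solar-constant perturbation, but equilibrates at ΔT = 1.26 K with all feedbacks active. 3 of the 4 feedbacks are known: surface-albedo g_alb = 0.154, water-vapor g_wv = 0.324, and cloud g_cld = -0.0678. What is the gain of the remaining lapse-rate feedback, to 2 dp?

Amplification A = ΔT/ΔT₀ = 1.26/0.88 = 1.432.
Total gain g = 1 − 1/A = 1 − 1/1.432 = 0.3017.
Known gains sum to 0.154 + 0.324 − 0.0678 = 0.4102.
g_lr = 0.3017 − 0.4102 = -0.11.

-0.11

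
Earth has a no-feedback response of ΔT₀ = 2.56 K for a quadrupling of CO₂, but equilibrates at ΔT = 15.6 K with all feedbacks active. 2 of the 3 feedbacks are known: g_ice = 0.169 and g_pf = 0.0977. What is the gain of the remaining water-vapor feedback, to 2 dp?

Amplification A = ΔT/ΔT₀ = 15.6/2.56 = 6.094.
Total gain g = 1 − 1/A = 1 − 1/6.094 = 0.8359.
Known gains sum to 0.169 + 0.0977 = 0.2667.
g_wv = 0.8359 − 0.2667 = 0.57.

0.57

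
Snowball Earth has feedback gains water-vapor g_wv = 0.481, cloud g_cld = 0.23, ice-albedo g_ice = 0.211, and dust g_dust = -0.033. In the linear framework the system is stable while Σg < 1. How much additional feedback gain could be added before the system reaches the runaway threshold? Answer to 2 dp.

0.11

Current total gain = 0.481 + 0.23 + 0.211 − 0.033 = 0.889.
Margin to runaway = 1 − 0.889 = 0.11.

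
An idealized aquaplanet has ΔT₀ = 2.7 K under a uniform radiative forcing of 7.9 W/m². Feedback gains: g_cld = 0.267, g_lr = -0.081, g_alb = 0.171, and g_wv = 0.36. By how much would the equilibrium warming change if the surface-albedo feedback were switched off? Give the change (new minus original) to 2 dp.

-3.59 K

Original: g = 0.717, ΔT = 2.7/(1−0.717) = 9.5406 K.
Without surface-albedo: g' = 0.546, ΔT' = 2.7/(1−0.546) = 5.9471 K.
Change = 5.9471 − 9.5406 = -3.59 K.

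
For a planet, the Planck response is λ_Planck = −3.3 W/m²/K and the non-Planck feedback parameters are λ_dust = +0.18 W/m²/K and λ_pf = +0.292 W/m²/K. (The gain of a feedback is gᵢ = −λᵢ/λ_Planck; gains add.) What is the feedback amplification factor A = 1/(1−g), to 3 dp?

1.167

Convert to gains: g_dust = 0.18/3.3 = 0.05455; g_pf = 0.292/3.3 = 0.08848.
Total gain g = 0.14303.
A = 1/(1 − 0.14303) = 1.167.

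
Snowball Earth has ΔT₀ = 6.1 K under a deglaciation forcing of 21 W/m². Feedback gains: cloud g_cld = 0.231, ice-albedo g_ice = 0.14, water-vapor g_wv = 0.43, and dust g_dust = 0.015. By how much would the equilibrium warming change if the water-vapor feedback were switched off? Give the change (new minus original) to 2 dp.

Original: g = 0.816, ΔT = 6.1/(1−0.816) = 33.1522 K.
Without water-vapor: g' = 0.386, ΔT' = 6.1/(1−0.386) = 9.9349 K.
Change = 9.9349 − 33.1522 = -23.22 K.

-23.22 K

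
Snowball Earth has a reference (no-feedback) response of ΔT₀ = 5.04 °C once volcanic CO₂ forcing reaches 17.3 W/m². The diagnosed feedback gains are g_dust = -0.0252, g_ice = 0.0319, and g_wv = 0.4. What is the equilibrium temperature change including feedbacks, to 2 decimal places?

Total gain g = -0.0252 + 0.0319 + 0.4 = 0.4067.
Amplification A = 1/(1 − 0.4067) = 1.685.
ΔT = 5.04 × 1.685 = 8.49 °C.

8.49 °C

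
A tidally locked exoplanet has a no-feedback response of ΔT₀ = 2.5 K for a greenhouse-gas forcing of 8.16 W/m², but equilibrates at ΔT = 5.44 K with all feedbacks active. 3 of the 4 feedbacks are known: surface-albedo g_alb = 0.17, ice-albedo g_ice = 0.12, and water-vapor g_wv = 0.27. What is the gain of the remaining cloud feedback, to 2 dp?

Amplification A = ΔT/ΔT₀ = 5.44/2.5 = 2.176.
Total gain g = 1 − 1/A = 1 − 1/2.176 = 0.5404.
Known gains sum to 0.17 + 0.12 + 0.27 = 0.56.
g_cld = 0.5404 − 0.56 = -0.02.

-0.02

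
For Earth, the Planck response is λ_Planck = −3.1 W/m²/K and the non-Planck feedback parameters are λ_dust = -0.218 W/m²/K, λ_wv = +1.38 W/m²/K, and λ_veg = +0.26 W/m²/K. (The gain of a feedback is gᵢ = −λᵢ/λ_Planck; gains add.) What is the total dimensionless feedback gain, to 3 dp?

0.459

Convert to gains: g_dust = -0.218/3.1 = -0.07032; g_wv = 1.38/3.1 = 0.4452; g_veg = 0.26/3.1 = 0.08387.
Total gain g = 0.45875.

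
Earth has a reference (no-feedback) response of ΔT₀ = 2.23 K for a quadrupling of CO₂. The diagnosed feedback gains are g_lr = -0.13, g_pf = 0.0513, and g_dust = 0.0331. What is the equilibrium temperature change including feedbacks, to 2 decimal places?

Total gain g = -0.13 + 0.0513 + 0.0331 = -0.0456.
Amplification A = 1/(1 + 0.0456) = 0.9564.
ΔT = 2.23 × 0.9564 = 2.13 K.

2.13 K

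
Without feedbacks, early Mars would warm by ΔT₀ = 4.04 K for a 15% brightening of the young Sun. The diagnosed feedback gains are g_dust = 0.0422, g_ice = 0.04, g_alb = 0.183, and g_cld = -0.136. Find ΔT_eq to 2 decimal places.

Total gain g = 0.0422 + 0.04 + 0.183 − 0.136 = 0.1292.
Amplification A = 1/(1 − 0.1292) = 1.148.
ΔT = 4.04 × 1.148 = 4.64 K.

4.64 K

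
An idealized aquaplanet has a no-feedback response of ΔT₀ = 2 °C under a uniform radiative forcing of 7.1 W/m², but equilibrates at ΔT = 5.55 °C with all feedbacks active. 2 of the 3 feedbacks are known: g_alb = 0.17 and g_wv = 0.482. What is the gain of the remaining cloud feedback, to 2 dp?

Amplification A = ΔT/ΔT₀ = 5.55/2 = 2.775.
Total gain g = 1 − 1/A = 1 − 1/2.775 = 0.6396.
Known gains sum to 0.17 + 0.482 = 0.652.
g_cld = 0.6396 − 0.652 = -0.01.

-0.01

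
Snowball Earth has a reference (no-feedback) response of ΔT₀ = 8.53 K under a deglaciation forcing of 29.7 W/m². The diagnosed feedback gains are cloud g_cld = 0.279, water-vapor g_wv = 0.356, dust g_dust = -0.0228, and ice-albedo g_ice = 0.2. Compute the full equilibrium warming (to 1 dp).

Total gain g = 0.279 + 0.356 − 0.0228 + 0.2 = 0.8122.
Amplification A = 1/(1 − 0.8122) = 5.325.
ΔT = 8.53 × 5.325 = 45.4 K.

45.4 K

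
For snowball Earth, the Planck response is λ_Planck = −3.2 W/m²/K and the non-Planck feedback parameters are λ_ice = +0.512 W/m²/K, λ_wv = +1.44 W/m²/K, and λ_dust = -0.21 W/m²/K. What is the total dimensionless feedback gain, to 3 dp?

0.544

Convert to gains: g_ice = 0.512/3.2 = 0.16; g_wv = 1.44/3.2 = 0.45; g_dust = -0.21/3.2 = -0.06562.
Total gain g = 0.54438.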